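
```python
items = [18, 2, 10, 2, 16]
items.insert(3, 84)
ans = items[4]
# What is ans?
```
Trace:
  items=[18, 2, 10, 2, 16]
  items=[18, 2, 10, 84, 2, 16]
  items=[18, 2, 10, 84, 2, 16], ans=2

Final answer: 2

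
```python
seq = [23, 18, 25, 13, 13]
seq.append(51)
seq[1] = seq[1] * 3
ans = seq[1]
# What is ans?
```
Trace:
  seq=[23, 18, 25, 13, 13]
  seq=[23, 18, 25, 13, 13, 51]
  seq=[23, 54, 25, 13, 13, 51]
  seq=[23, 54, 25, 13, 13, 51], ans=54

Final answer: 54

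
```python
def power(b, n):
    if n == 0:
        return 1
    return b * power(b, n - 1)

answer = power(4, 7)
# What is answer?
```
Call trace:
power(b=4, n=7)
  power(b=4, n=6)
    power(b=4, n=5)
      power(b=4, n=4)
        power(b=4, n=3)
          power(b=4, n=2)
            power(b=4, n=1)
              power(b=4, n=0)
              -> return 1
            -> return 4
          -> return 16
        -> return 64
      -> return 256
    -> return 1024
  -> return 4096
-> return 16384

Final answer: 16384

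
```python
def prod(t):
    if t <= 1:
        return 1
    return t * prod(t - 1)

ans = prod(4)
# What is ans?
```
Call trace:
prod(t=4)
  prod(t=3)
    prod(t=2)
      prod(t=1)
      -> return 1
    -> return 2
  -> return 6
-> return 24

Final answer: 24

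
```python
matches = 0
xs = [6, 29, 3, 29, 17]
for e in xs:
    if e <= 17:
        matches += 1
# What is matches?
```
Trace:
  matches=0
  matches=1, e=6
  matches=1, e=29
  matches=2, e=3
  matches=2, e=29
  matches=3, e=17

Final answer: 3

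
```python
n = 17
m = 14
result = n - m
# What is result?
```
Trace:
  n=17
  n=17, m=14
  n=17, m=14, result=3

Final answer: 3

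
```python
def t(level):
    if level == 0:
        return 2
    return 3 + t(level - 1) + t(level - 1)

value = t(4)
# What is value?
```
Call trace (a repeated sub-call is expanded the first time; later identical calls just restate its return value):
t(level=4)
  t(level=3)
    t(level=2)
      t(level=1)
        t(level=0)
        -> return 2
        t(level=0)
        -> return 2
      -> return 7
      t(level=1) -> return 7  (same call as traced above)
    -> return 17
    t(level=2) -> return 17  (same call as traced above)
  -> return 37
  t(level=3) -> return 37  (same call as traced above)
-> return 77

Final answer: 77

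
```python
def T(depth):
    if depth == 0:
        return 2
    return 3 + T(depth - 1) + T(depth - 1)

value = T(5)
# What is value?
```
Call trace (a repeated sub-call is expanded the first time; later identical calls just restate its return value):
T(depth=5)
  T(depth=4)
    T(depth=3)
      T(depth=2)
        T(depth=1)
          T(depth=0)
          -> return 2
          T(depth=0)
          -> return 2
        -> return 7
        T(depth=1) -> return 7  (same call as traced above)
      -> return 17
      T(depth=2) -> return 17  (same call as traced above)
    -> return 37
    T(depth=3) -> return 37  (same call as traced above)
  -> return 77
  T(depth=4) -> return 77  (same call as traced above)
-> return 157

Final answer: 157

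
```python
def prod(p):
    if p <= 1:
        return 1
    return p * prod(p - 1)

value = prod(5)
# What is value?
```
Call trace:
prod(p=5)
  prod(p=4)
    prod(p=3)
      prod(p=2)
        prod(p=1)
        -> return 1
      -> return 2
    -> return 6
  -> return 24
-> return 120

Final answer: 120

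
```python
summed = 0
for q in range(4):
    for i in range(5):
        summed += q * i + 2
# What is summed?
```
Trace:
  summed=0
  summed=2, q=0, i=0
  summed=4, q=0, i=1
  summed=6, q=0, i=2
  summed=8, q=0, i=3
  summed=10, q=0, i=4
  summed=12, q=1, i=0
  summed=15, q=1, i=1
  summed=19, q=1, i=2
  summed=24, q=1, i=3
  summed=30, q=1, i=4
  summed=32, q=2, i=0
  summed=36, q=2, i=1
  summed=42, q=2, i=2
  summed=50, q=2, i=3
  summed=60, q=2, i=4
  summed=62, q=3, i=0
  summed=67, q=3, i=1
  summed=75, q=3, i=2
  summed=86, q=3, i=3
  summed=100, q=3, i=4

Final answer: 100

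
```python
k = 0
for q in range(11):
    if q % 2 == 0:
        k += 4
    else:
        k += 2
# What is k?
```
Trace:
  k=0
  k=4, q=0
  k=6, q=1
  k=10, q=2
  k=12, q=3
  k=16, q=4
  k=18, q=5
  k=22, q=6
  k=24, q=7
  k=28, q=8
  k=30, q=9
  k=34, q=10

Final answer: 34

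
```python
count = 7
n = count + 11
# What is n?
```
Trace:
  count=7
  count=7, n=18

Final answer: 18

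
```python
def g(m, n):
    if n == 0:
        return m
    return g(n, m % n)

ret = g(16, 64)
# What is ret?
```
Call trace:
g(m=16, n=64)
  g(m=64, n=16)
    g(m=16, n=0)
    -> return 16
  -> return 16
-> return 16

Final answer: 16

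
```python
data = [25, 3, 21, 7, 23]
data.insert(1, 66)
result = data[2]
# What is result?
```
Trace:
  data=[25, 3, 21, 7, 23]
  data=[25, 66, 3, 21, 7, 23]
  data=[25, 66, 3, 21, 7, 23], result=3

Final answer: 3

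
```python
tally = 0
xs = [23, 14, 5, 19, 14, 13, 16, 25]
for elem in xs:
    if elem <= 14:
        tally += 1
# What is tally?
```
Trace:
  tally=0
  tally=0, elem=23
  tally=1, elem=14
  tally=2, elem=5
  tally=2, elem=19
  tally=3, elem=14
  tally=4, elem=13
  tally=4, elem=16
  tally=4, elem=25

Final answer: 4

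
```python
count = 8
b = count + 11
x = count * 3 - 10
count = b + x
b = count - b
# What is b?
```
Trace:
  count=8
  count=8, b=19
  count=8, b=19, x=14
  count=33, b=19, x=14
  count=33, b=14, x=14

Final answer: 14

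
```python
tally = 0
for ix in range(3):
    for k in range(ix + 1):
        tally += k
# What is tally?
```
Trace:
  tally=0
  tally=0, ix=0, k=0
  tally=0, ix=1, k=0
  tally=1, ix=1, k=1
  tally=1, ix=2, k=0
  tally=2, ix=2, k=1
  tally=4, ix=2, k=2

Final answer: 4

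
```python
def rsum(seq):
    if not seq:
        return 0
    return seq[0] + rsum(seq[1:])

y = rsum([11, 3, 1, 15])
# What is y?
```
Call trace:
rsum(seq=[11, 3, 1, 15])
  rsum(seq=[3, 1, 15])
    rsum(seq=[1, 15])
      rsum(seq=[15])
        rsum(seq=[])
        -> return 0
      -> return 15
    -> return 16
  -> return 19
-> return 30

Final answer: 30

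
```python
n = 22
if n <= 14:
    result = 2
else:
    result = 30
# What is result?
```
Trace:
  n=22
  n=22, result=30

Final answer: 30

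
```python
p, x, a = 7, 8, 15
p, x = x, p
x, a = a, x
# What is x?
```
Trace:
  p=7, x=8, a=15
  p=8, x=7, a=15
  p=8, x=15, a=7

Final answer: 15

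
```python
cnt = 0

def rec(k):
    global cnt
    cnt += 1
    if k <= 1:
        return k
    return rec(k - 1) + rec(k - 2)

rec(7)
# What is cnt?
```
Call trace (a repeated sub-call is expanded the first time; later identical calls just restate its return value):
rec(k=7)
  rec(k=6)
    rec(k=5)
      rec(k=4)
        rec(k=3)
          rec(k=2)
            rec(k=1)
            -> return 1
            rec(k=0)
            -> return 0
          -> return 1
          rec(k=1)
          -> return 1
        -> return 2
        rec(k=2) -> return 1  (same call as traced above)
      -> return 3
      rec(k=3) -> return 2  (same call as traced above)
    -> return 5
    rec(k=4) -> return 3  (same call as traced above)
  -> return 8
  rec(k=5) -> return 5  (same call as traced above)
-> return 13

cnt is incremented once per call, so count the calls in each subtree. Let C(k) = number of calls made by rec(k).
C(0) = C(1) = 1 (base case, no recursion); C(k) = 1 + C(k - 1) + C(k - 2) otherwise.
C(2) = 1 + C(1) + C(0) = 1 + 1 + 1 = 3
C(3) = 1 + C(2) + C(1) = 1 + 3 + 1 = 5
C(4) = 1 + C(3) + C(2) = 1 + 5 + 3 = 9
C(5) = 1 + C(4) + C(3) = 1 + 9 + 5 = 15
C(6) = 1 + C(5) + C(4) = 1 + 15 + 9 = 25
C(7) = 1 + C(6) + C(5) = 1 + 25 + 15 = 41
cnt = C(7) = 41

Final answer: 41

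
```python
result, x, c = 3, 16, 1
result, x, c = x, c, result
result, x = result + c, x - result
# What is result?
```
Trace:
  result=3, x=16, c=1
  result=16, x=1, c=3
  result=19, x=-15, c=3

Final answer: 19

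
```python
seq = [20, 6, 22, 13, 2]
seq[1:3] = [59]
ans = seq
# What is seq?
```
Trace:
  seq=[20, 6, 22, 13, 2]
  seq=[20, 59, 13, 2]
  seq=[20, 59, 13, 2], ans=[20, 59, 13, 2]

Final answer: [20, 59, 13, 2]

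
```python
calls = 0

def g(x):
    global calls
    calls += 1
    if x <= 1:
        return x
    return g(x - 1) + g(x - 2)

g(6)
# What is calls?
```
Call trace (a repeated sub-call is expanded the first time; later identical calls just restate its return value):
g(x=6)
  g(x=5)
    g(x=4)
      g(x=3)
        g(x=2)
          g(x=1)
          -> return 1
          g(x=0)
          -> return 0
        -> return 1
        g(x=1)
        -> return 1
      -> return 2
      g(x=2) -> return 1  (same call as traced above)
    -> return 3
    g(x=3) -> return 2  (same call as traced above)
  -> return 5
  g(x=4) -> return 3  (same call as traced above)
-> return 8

calls is incremented once per call, so count the calls in each subtree. Let C(x) = number of calls made by g(x).
C(0) = C(1) = 1 (base case, no recursion); C(x) = 1 + C(x - 1) + C(x - 2) otherwise.
C(2) = 1 + C(1) + C(0) = 1 + 1 + 1 = 3
C(3) = 1 + C(2) + C(1) = 1 + 3 + 1 = 5
C(4) = 1 + C(3) + C(2) = 1 + 5 + 3 = 9
C(5) = 1 + C(4) + C(3) = 1 + 9 + 5 = 15
C(6) = 1 + C(5) + C(4) = 1 + 15 + 9 = 25
calls = C(6) = 25

Final answer: 25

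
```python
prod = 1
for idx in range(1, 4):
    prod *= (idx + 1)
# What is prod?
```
Trace:
  prod=1
  prod=2, idx=1
  prod=6, idx=2
  prod=24, idx=3

Final answer: 24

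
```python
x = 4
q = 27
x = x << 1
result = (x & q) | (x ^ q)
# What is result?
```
Trace:
  x=4
  x=4, q=27
  x=8, q=27
  x=8, q=27, result=27

Final answer: 27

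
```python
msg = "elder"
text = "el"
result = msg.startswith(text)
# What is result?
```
Trace:
  msg='elder'
  msg='elder', text='el'
  msg='elder', text='el', result=True

Final answer: True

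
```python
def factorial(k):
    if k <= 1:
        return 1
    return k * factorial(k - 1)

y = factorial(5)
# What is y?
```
Call trace:
factorial(k=5)
  factorial(k=4)
    factorial(k=3)
      factorial(k=2)
        factorial(k=1)
        -> return 1
      -> return 2
    -> return 6
  -> return 24
-> return 120

Final answer: 120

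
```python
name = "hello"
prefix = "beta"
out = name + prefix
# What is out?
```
Trace:
  name='hello'
  name='hello', prefix='beta'
  name='hello', prefix='beta', out='hellobeta'

Final answer: 'hellobeta'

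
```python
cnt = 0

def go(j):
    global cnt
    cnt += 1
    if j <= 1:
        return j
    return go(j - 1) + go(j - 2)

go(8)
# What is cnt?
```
Call trace (a repeated sub-call is expanded the first time; later identical calls just restate its return value):
go(j=8)
  go(j=7)
    go(j=6)
      go(j=5)
        go(j=4)
          go(j=3)
            go(j=2)
              go(j=1)
              -> return 1
              go(j=0)
              -> return 0
            -> return 1
            go(j=1)
            -> return 1
          -> return 2
          go(j=2) -> return 1  (same call as traced above)
        -> return 3
        go(j=3) -> return 2  (same call as traced above)
      -> return 5
      go(j=4) -> return 3  (same call as traced above)
    -> return 8
    go(j=5) -> return 5  (same call as traced above)
  -> return 13
  go(j=6) -> return 8  (same call as traced above)
-> return 21

cnt is incremented once per call, so count the calls in each subtree. Let C(j) = number of calls made by go(j).
C(0) = C(1) = 1 (base case, no recursion); C(j) = 1 + C(j - 1) + C(j - 2) otherwise.
C(2) = 1 + C(1) + C(0) = 1 + 1 + 1 = 3
C(3) = 1 + C(2) + C(1) = 1 + 3 + 1 = 5
C(4) = 1 + C(3) + C(2) = 1 + 5 + 3 = 9
C(5) = 1 + C(4) + C(3) = 1 + 9 + 5 = 15
C(6) = 1 + C(5) + C(4) = 1 + 15 + 9 = 25
C(7) = 1 + C(6) + C(5) = 1 + 25 + 15 = 41
C(8) = 1 + C(7) + C(6) = 1 + 41 + 25 = 67
cnt = C(8) = 67

Final answer: 67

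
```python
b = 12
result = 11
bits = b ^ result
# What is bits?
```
Trace:
  b=12
  b=12, result=11
  b=12, result=11, bits=7

Final answer: 7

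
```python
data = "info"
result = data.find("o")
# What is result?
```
Trace:
  data='info'
  data='info', result=3

Final answer: 3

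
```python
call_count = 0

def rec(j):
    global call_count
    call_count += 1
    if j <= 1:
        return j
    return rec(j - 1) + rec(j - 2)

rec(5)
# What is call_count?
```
Call trace (a repeated sub-call is expanded the first time; later identical calls just restate its return value):
rec(j=5)
  rec(j=4)
    rec(j=3)
      rec(j=2)
        rec(j=1)
        -> return 1
        rec(j=0)
        -> return 0
      -> return 1
      rec(j=1)
      -> return 1
    -> return 2
    rec(j=2) -> return 1  (same call as traced above)
  -> return 3
  rec(j=3) -> return 2  (same call as traced above)
-> return 5

call_count is incremented once per call, so count the calls in each subtree. Let C(j) = number of calls made by rec(j).
C(0) = C(1) = 1 (base case, no recursion); C(j) = 1 + C(j - 1) + C(j - 2) otherwise.
C(2) = 1 + C(1) + C(0) = 1 + 1 + 1 = 3
C(3) = 1 + C(2) + C(1) = 1 + 3 + 1 = 5
C(4) = 1 + C(3) + C(2) = 1 + 5 + 3 = 9
C(5) = 1 + C(4) + C(3) = 1 + 9 + 5 = 15
call_count = C(5) = 15

Final answer: 15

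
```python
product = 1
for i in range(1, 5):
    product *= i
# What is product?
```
Trace:
  product=1
  product=1, i=1
  product=2, i=2
  product=6, i=3
  product=24, i=4

Final answer: 24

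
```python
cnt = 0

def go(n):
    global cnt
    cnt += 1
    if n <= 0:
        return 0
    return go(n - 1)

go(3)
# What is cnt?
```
Call trace:
go(n=3)
  go(n=2)
    go(n=1)
      go(n=0)
      -> return 0
    -> return 0
  -> return 0
-> return 0

cnt is incremented once per call. go is entered once for each n = 3, 2, 1, 0 (the n <= 0 call returns without recursing), i.e. 3 + 1 calls.
cnt = 4

Final answer: 4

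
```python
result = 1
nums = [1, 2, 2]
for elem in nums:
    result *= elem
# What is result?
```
Trace:
  result=1
  result=1, elem=1
  result=2, elem=2
  result=4, elem=2

Final answer: 4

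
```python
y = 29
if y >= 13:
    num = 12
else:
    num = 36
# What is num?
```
Trace:
  y=29
  y=29, num=12

Final answer: 12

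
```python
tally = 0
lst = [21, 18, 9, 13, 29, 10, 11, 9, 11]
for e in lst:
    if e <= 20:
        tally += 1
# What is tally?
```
Trace:
  tally=0
  tally=0, e=21
  tally=1, e=18
  tally=2, e=9
  tally=3, e=13
  tally=3, e=29
  tally=4, e=10
  tally=5, e=11
  tally=6, e=9
  tally=7, e=11

Final answer: 7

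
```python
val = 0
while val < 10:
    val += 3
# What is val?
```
Trace:
  val=0
  val=3
  val=6
  val=9
  val=12

Final answer: 12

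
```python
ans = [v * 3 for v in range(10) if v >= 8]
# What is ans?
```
Trace:
  v=0
  v=1
  v=2
  v=3
  v=4
  v=5
  v=6
  v=7
  v=8
  v=9
  ans=[24, 27]

Final answer: [24, 27]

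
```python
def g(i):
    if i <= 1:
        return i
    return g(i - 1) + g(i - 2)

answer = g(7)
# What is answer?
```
Call trace (a repeated sub-call is expanded the first time; later identical calls just restate its return value):
g(i=7)
  g(i=6)
    g(i=5)
      g(i=4)
        g(i=3)
          g(i=2)
            g(i=1)
            -> return 1
            g(i=0)
            -> return 0
          -> return 1
          g(i=1)
          -> return 1
        -> return 2
        g(i=2) -> return 1  (same call as traced above)
      -> return 3
      g(i=3) -> return 2  (same call as traced above)
    -> return 5
    g(i=4) -> return 3  (same call as traced above)
  -> return 8
  g(i=5) -> return 5  (same call as traced above)
-> return 13

Final answer: 13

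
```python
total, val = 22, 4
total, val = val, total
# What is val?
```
Trace:
  total=22, val=4
  total=4, val=22

Final answer: 22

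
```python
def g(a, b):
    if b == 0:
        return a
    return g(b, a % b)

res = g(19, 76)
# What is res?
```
Call trace:
g(a=19, b=76)
  g(a=76, b=19)
    g(a=19, b=0)
    -> return 19
  -> return 19
-> return 19

Final answer: 19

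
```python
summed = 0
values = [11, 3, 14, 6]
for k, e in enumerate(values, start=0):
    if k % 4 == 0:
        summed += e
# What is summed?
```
Trace:
  summed=0
  summed=11, k=0, e=11
  summed=11, k=1, e=3
  summed=11, k=2, e=14
  summed=11, k=3, e=6

Final answer: 11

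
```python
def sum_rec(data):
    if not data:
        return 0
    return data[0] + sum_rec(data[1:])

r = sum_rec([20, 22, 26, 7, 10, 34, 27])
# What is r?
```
Call trace:
sum_rec(data=[20, 22, 26, 7, 10, 34, 27])
  sum_rec(data=[22, 26, 7, 10, 34, 27])
    sum_rec(data=[26, 7, 10, 34, 27])
      sum_rec(data=[7, 10, 34, 27])
        sum_rec(data=[10, 34, 27])
          sum_rec(data=[34, 27])
            sum_rec(data=[27])
              sum_rec(data=[])
              -> return 0
            -> return 27
          -> return 61
        -> return 71
      -> return 78
    -> return 104
  -> return 126
-> return 146

Final answer: 146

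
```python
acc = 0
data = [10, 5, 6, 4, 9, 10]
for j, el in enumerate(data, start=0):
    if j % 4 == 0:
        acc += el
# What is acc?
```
Trace:
  acc=0
  acc=10, j=0, el=10
  acc=10, j=1, el=5
  acc=10, j=2, el=6
  acc=10, j=3, el=4
  acc=19, j=4, el=9
  acc=19, j=5, el=10

Final answer: 19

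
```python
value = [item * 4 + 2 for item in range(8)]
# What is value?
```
Trace:
  item=0
  item=1
  item=2
  item=3
  item=4
  item=5
  item=6
  item=7
  value=[2, 6, 10, 14, 18, 22, 26, 30]

Final answer: [2, 6, 10, 14, 18, 22, 26, 30]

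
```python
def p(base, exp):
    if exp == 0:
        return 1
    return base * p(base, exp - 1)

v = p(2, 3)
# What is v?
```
Call trace:
p(base=2, exp=3)
  p(base=2, exp=2)
    p(base=2, exp=1)
      p(base=2, exp=0)
      -> return 1
    -> return 2
  -> return 4
-> return 8

Final answer: 8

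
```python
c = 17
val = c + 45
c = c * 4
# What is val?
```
Trace:
  c=17
  c=17, val=62
  c=68, val=62

Final answer: 62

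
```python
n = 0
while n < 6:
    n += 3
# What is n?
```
Trace:
  n=0
  n=3
  n=6

Final answer: 6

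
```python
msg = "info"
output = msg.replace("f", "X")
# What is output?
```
Trace:
  msg='info'
  msg='info', output='inXo'

Final answer: 'inXo'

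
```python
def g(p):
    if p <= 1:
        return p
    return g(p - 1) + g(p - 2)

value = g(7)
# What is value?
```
Call trace (a repeated sub-call is expanded the first time; later identical calls just restate its return value):
g(p=7)
  g(p=6)
    g(p=5)
      g(p=4)
        g(p=3)
          g(p=2)
            g(p=1)
            -> return 1
            g(p=0)
            -> return 0
          -> return 1
          g(p=1)
          -> return 1
        -> return 2
        g(p=2) -> return 1  (same call as traced above)
      -> return 3
      g(p=3) -> return 2  (same call as traced above)
    -> return 5
    g(p=4) -> return 3  (same call as traced above)
  -> return 8
  g(p=5) -> return 5  (same call as traced above)
-> return 13

Final answer: 13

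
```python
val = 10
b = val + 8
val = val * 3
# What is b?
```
Trace:
  val=10
  val=10, b=18
  val=30, b=18

Final answer: 18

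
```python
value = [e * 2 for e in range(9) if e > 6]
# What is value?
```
Trace:
  e=0
  e=1
  e=2
  e=3
  e=4
  e=5
  e=6
  e=7
  e=8
  value=[14, 16]

Final answer: [14, 16]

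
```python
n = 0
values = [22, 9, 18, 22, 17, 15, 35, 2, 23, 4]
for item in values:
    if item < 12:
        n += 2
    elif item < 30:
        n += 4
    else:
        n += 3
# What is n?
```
Trace:
  n=0
  n=4, item=22
  n=6, item=9
  n=10, item=18
  n=14, item=22
  n=18, item=17
  n=22, item=15
  n=25, item=35
  n=27, item=2
  n=31, item=23
  n=33, item=4

Final answer: 33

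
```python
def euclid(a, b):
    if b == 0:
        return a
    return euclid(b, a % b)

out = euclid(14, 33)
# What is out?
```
Call trace:
euclid(a=14, b=33)
  euclid(a=33, b=14)
    euclid(a=14, b=5)
      euclid(a=5, b=4)
        euclid(a=4, b=1)
          euclid(a=1, b=0)
          -> return 1
        -> return 1
      -> return 1
    -> return 1
  -> return 1
-> return 1

Final answer: 1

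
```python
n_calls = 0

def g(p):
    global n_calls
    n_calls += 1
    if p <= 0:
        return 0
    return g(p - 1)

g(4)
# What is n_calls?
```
Call trace:
g(p=4)
  g(p=3)
    g(p=2)
      g(p=1)
        g(p=0)
        -> return 0
      -> return 0
    -> return 0
  -> return 0
-> return 0

n_calls is incremented once per call. g is entered once for each p = 4, 3, 2, 1, 0 (the p <= 0 call returns without recursing), i.e. 4 + 1 calls.
n_calls = 5

Final answer: 5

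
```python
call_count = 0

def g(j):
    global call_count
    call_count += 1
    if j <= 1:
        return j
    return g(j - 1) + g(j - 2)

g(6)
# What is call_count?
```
Call trace (a repeated sub-call is expanded the first time; later identical calls just restate its return value):
g(j=6)
  g(j=5)
    g(j=4)
      g(j=3)
        g(j=2)
          g(j=1)
          -> return 1
          g(j=0)
          -> return 0
        -> return 1
        g(j=1)
        -> return 1
      -> return 2
      g(j=2) -> return 1  (same call as traced above)
    -> return 3
    g(j=3) -> return 2  (same call as traced above)
  -> return 5
  g(j=4) -> return 3  (same call as traced above)
-> return 8

call_count is incremented once per call, so count the calls in each subtree. Let C(j) = number of calls made by g(j).
C(0) = C(1) = 1 (base case, no recursion); C(j) = 1 + C(j - 1) + C(j - 2) otherwise.
C(2) = 1 + C(1) + C(0) = 1 + 1 + 1 = 3
C(3) = 1 + C(2) + C(1) = 1 + 3 + 1 = 5
C(4) = 1 + C(3) + C(2) = 1 + 5 + 3 = 9
C(5) = 1 + C(4) + C(3) = 1 + 9 + 5 = 15
C(6) = 1 + C(5) + C(4) = 1 + 15 + 9 = 25
call_count = C(6) = 25

Final answer: 25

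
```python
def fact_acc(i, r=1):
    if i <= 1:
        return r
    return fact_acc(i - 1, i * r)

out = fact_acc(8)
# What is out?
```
Call trace:
fact_acc(i=8, r=1)
  fact_acc(i=7, r=8)
    fact_acc(i=6, r=56)
      fact_acc(i=5, r=336)
        fact_acc(i=4, r=1680)
          fact_acc(i=3, r=6720)
            fact_acc(i=2, r=20160)
              fact_acc(i=1, r=40320)
              -> return 40320
            -> return 40320
          -> return 40320
        -> return 40320
      -> return 40320
    -> return 40320
  -> return 40320
-> return 40320

Final answer: 40320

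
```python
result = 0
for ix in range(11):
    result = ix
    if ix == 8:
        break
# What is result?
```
Trace:
  result=0
  result=0, ix=0
  result=1, ix=1
  result=2, ix=2
  result=3, ix=3
  result=4, ix=4
  result=5, ix=5
  result=6, ix=6
  result=7, ix=7
  result=8, ix=8

Final answer: 8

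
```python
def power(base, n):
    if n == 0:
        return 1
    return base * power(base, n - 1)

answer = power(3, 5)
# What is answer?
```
Call trace:
power(base=3, n=5)
  power(base=3, n=4)
    power(base=3, n=3)
      power(base=3, n=2)
        power(base=3, n=1)
          power(base=3, n=0)
          -> return 1
        -> return 3
      -> return 9
    -> return 27
  -> return 81
-> return 243

Final answer: 243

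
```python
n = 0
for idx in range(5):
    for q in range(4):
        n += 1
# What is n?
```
Trace:
  n=0
  n=1, idx=0, q=0
  n=2, idx=0, q=1
  n=3, idx=0, q=2
  n=4, idx=0, q=3
  n=5, idx=1, q=0
  n=6, idx=1, q=1
  n=7, idx=1, q=2
  n=8, idx=1, q=3
  n=9, idx=2, q=0
  n=10, idx=2, q=1
  n=11, idx=2, q=2
  n=12, idx=2, q=3
  n=13, idx=3, q=0
  n=14, idx=3, q=1
  n=15, idx=3, q=2
  n=16, idx=3, q=3
  n=17, idx=4, q=0
  n=18, idx=4, q=1
  n=19, idx=4, q=2
  n=20, idx=4, q=3

Final answer: 20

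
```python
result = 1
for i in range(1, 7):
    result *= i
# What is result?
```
Trace:
  result=1
  result=1, i=1
  result=2, i=2
  result=6, i=3
  result=24, i=4
  result=120, i=5
  result=720, i=6

Final answer: 720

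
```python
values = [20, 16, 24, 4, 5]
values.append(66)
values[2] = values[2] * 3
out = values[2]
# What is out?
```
Trace:
  values=[20, 16, 24, 4, 5]
  values=[20, 16, 24, 4, 5, 66]
  values=[20, 16, 72, 4, 5, 66]
  values=[20, 16, 72, 4, 5, 66], out=72

Final answer: 72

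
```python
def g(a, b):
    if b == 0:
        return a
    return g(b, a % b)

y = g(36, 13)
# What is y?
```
Call trace:
g(a=36, b=13)
  g(a=13, b=10)
    g(a=10, b=3)
      g(a=3, b=1)
        g(a=1, b=0)
        -> return 1
      -> return 1
    -> return 1
  -> return 1
-> return 1

Final answer: 1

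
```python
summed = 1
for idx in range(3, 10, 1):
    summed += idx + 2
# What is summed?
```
Trace:
  summed=1
  summed=6, idx=3
  summed=12, idx=4
  summed=19, idx=5
  summed=27, idx=6
  summed=36, idx=7
  summed=46, idx=8
  summed=57, idx=9

Final answer: 57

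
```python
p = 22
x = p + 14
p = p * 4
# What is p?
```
Trace:
  p=22
  p=22, x=36
  p=88, x=36

Final answer: 88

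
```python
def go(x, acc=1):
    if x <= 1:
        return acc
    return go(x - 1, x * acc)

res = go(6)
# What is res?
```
Call trace:
go(x=6, acc=1)
  go(x=5, acc=6)
    go(x=4, acc=30)
      go(x=3, acc=120)
        go(x=2, acc=360)
          go(x=1, acc=720)
          -> return 720
        -> return 720
      -> return 720
    -> return 720
  -> return 720
-> return 720

Final answer: 720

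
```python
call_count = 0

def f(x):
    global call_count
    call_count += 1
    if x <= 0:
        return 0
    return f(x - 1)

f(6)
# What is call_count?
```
Call trace:
f(x=6)
  f(x=5)
    f(x=4)
      f(x=3)
        f(x=2)
          f(x=1)
            f(x=0)
            -> return 0
          -> return 0
        -> return 0
      -> return 0
    -> return 0
  -> return 0
-> return 0

call_count is incremented once per call. f is entered once for each x = 6, 5, 4, 3, 2, 1, 0 (the x <= 0 call returns without recursing), i.e. 6 + 1 calls.
call_count = 7

Final answer: 7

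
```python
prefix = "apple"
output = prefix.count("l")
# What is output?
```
Trace:
  prefix='apple'
  prefix='apple', output=1

Final answer: 1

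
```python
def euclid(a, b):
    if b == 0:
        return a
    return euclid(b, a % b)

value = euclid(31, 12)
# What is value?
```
Call trace:
euclid(a=31, b=12)
  euclid(a=12, b=7)
    euclid(a=7, b=5)
      euclid(a=5, b=2)
        euclid(a=2, b=1)
          euclid(a=1, b=0)
          -> return 1
        -> return 1
      -> return 1
    -> return 1
  -> return 1
-> return 1

Final answer: 1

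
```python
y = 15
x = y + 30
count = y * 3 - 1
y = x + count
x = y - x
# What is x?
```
Trace:
  y=15
  y=15, x=45
  y=15, x=45, count=44
  y=89, x=45, count=44
  y=89, x=44, count=44

Final answer: 44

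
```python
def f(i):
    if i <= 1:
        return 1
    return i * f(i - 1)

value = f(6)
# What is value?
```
Call trace:
f(i=6)
  f(i=5)
    f(i=4)
      f(i=3)
        f(i=2)
          f(i=1)
          -> return 1
        -> return 2
      -> return 6
    -> return 24
  -> return 120
-> return 720

Final answer: 720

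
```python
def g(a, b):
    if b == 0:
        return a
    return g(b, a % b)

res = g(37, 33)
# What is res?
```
Call trace:
g(a=37, b=33)
  g(a=33, b=4)
    g(a=4, b=1)
      g(a=1, b=0)
      -> return 1
    -> return 1
  -> return 1
-> return 1

Final answer: 1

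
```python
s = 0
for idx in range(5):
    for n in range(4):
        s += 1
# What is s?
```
Trace:
  s=0
  s=1, idx=0, n=0
  s=2, idx=0, n=1
  s=3, idx=0, n=2
  s=4, idx=0, n=3
  s=5, idx=1, n=0
  s=6, idx=1, n=1
  s=7, idx=1, n=2
  s=8, idx=1, n=3
  s=9, idx=2, n=0
  s=10, idx=2, n=1
  s=11, idx=2, n=2
  s=12, idx=2, n=3
  s=13, idx=3, n=0
  s=14, idx=3, n=1
  s=15, idx=3, n=2
  s=16, idx=3, n=3
  s=17, idx=4, n=0
  s=18, idx=4, n=1
  s=19, idx=4, n=2
  s=20, idx=4, n=3

Final answer: 20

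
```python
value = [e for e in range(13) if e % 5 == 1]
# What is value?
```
Trace:
  e=0
  e=1
  e=2
  e=3
  e=4
  e=5
  e=6
  e=7
  e=8
  e=9
  e=10
  e=11
  e=12
  value=[1, 6, 11]

Final answer: [1, 6, 11]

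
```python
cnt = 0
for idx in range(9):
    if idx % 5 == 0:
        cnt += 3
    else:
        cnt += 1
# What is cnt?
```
Trace:
  cnt=0
  cnt=3, idx=0
  cnt=4, idx=1
  cnt=5, idx=2
  cnt=6, idx=3
  cnt=7, idx=4
  cnt=10, idx=5
  cnt=11, idx=6
  cnt=12, idx=7
  cnt=13, idx=8

Final answer: 13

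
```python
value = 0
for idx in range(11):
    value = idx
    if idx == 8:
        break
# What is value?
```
Trace:
  value=0
  value=0, idx=0
  value=1, idx=1
  value=2, idx=2
  value=3, idx=3
  value=4, idx=4
  value=5, idx=5
  value=6, idx=6
  value=7, idx=7
  value=8, idx=8

Final answer: 8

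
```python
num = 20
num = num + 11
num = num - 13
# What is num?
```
Trace:
  num=20
  num=31
  num=18

Final answer: 18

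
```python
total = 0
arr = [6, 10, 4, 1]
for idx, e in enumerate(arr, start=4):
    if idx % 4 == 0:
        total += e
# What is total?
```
Trace:
  total=0
  total=6, idx=4, e=6
  total=6, idx=5, e=10
  total=6, idx=6, e=4
  total=6, idx=7, e=1

Final answer: 6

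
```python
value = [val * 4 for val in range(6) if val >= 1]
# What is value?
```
Trace:
  val=0
  val=1
  val=2
  val=3
  val=4
  val=5
  value=[4, 8, 12, 16, 20]

Final answer: [4, 8, 12, 16, 20]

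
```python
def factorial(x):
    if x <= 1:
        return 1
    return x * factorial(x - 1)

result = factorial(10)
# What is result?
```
Call trace:
factorial(x=10)
  factorial(x=9)
    factorial(x=8)
      factorial(x=7)
        factorial(x=6)
          factorial(x=5)
            factorial(x=4)
              factorial(x=3)
                factorial(x=2)
                  factorial(x=1)
                  -> return 1
                -> return 2
              -> return 6
            -> return 24
          -> return 120
        -> return 720
      -> return 5040
    -> return 40320
  -> return 362880
-> return 3628800

Final answer: 3628800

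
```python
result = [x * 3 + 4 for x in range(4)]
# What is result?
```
Trace:
  x=0
  x=1
  x=2
  x=3
  result=[4, 7, 10, 13]

Final answer: [4, 7, 10, 13]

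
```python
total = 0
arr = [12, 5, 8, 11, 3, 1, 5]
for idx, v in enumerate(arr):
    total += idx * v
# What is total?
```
Trace:
  total=0
  total=0, idx=0, v=12
  total=5, idx=1, v=5
  total=21, idx=2, v=8
  total=54, idx=3, v=11
  total=66, idx=4, v=3
  total=71, idx=5, v=1
  total=101, idx=6, v=5

Final answer: 101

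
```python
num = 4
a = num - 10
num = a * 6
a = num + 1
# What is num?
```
Trace:
  num=4
  num=4, a=-6
  num=-36, a=-6
  num=-36, a=-35

Final answer: -36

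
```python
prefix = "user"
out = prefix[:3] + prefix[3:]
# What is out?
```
Trace:
  prefix='user'
  prefix='user', out='user'

Final answer: 'user'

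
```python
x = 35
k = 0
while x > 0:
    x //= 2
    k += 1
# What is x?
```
Trace:
  x=35
  x=35, k=0
  x=17, k=1
  x=8, k=2
  x=4, k=3
  x=2, k=4
  x=1, k=5
  x=0, k=6

Final answer: 0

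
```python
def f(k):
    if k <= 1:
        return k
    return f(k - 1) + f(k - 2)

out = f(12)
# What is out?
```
Call trace (a repeated sub-call is expanded the first time; later identical calls just restate its return value):
f(k=12)
  f(k=11)
    f(k=10)
      f(k=9)
        f(k=8)
          f(k=7)
            f(k=6)
              f(k=5)
                f(k=4)
                  f(k=3)
                    f(k=2)
                      f(k=1)
                      -> return 1
                      f(k=0)
                      -> return 0
                    -> return 1
                    f(k=1)
                    -> return 1
                  -> return 2
                  f(k=2) -> return 1  (same call as traced above)
                -> return 3
                f(k=3) -> return 2  (same call as traced above)
              -> return 5
              f(k=4) -> return 3  (same call as traced above)
            -> return 8
            f(k=5) -> return 5  (same call as traced above)
          -> return 13
          f(k=6) -> return 8  (same call as traced above)
        -> return 21
        f(k=7) -> return 13  (same call as traced above)
      -> return 34
      f(k=8) -> return 21  (same call as traced above)
    -> return 55
    f(k=9) -> return 34  (same call as traced above)
  -> return 89
  f(k=10) -> return 55  (same call as traced above)
-> return 144

Final answer: 144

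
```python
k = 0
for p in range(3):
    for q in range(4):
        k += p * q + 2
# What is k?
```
Trace:
  k=0
  k=2, p=0, q=0
  k=4, p=0, q=1
  k=6, p=0, q=2
  k=8, p=0, q=3
  k=10, p=1, q=0
  k=13, p=1, q=1
  k=17, p=1, q=2
  k=22, p=1, q=3
  k=24, p=2, q=0
  k=28, p=2, q=1
  k=34, p=2, q=2
  k=42, p=2, q=3

Final answer: 42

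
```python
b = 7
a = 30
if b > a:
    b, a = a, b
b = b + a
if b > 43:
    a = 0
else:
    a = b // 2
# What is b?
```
Trace:
  b=7
  b=7, a=30
  b=7, a=30
  b=37, a=30
  b=37, a=18

Final answer: 37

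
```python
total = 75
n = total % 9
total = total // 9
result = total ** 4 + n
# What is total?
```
Trace:
  total=75
  total=75, n=3
  total=8, n=3
  total=8, n=3, result=4099

Final answer: 8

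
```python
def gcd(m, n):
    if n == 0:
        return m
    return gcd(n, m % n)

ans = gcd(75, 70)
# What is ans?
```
Call trace:
gcd(m=75, n=70)
  gcd(m=70, n=5)
    gcd(m=5, n=0)
    -> return 5
  -> return 5
-> return 5

Final answer: 5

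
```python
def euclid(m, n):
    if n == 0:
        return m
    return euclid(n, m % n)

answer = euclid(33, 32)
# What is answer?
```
Call trace:
euclid(m=33, n=32)
  euclid(m=32, n=1)
    euclid(m=1, n=0)
    -> return 1
  -> return 1
-> return 1

Final answer: 1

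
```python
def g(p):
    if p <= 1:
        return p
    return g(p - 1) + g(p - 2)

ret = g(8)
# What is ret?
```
Call trace (a repeated sub-call is expanded the first time; later identical calls just restate its return value):
g(p=8)
  g(p=7)
    g(p=6)
      g(p=5)
        g(p=4)
          g(p=3)
            g(p=2)
              g(p=1)
              -> return 1
              g(p=0)
              -> return 0
            -> return 1
            g(p=1)
            -> return 1
          -> return 2
          g(p=2) -> return 1  (same call as traced above)
        -> return 3
        g(p=3) -> return 2  (same call as traced above)
      -> return 5
      g(p=4) -> return 3  (same call as traced above)
    -> return 8
    g(p=5) -> return 5  (same call as traced above)
  -> return 13
  g(p=6) -> return 8  (same call as traced above)
-> return 21

Final answer: 21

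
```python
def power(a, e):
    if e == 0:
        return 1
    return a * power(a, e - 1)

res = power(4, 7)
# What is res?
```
Call trace:
power(a=4, e=7)
  power(a=4, e=6)
    power(a=4, e=5)
      power(a=4, e=4)
        power(a=4, e=3)
          power(a=4, e=2)
            power(a=4, e=1)
              power(a=4, e=0)
              -> return 1
            -> return 4
          -> return 16
        -> return 64
      -> return 256
    -> return 1024
  -> return 4096
-> return 16384

Final answer: 16384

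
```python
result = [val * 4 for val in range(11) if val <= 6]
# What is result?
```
Trace:
  val=0
  val=1
  val=2
  val=3
  val=4
  val=5
  val=6
  val=7
  val=8
  val=9
  val=10
  result=[0, 4, 8, 12, 16, 20, 24]

Final answer: [0, 4, 8, 12, 16, 20, 24]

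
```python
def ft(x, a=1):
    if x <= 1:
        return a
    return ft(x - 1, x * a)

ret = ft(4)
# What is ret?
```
Call trace:
ft(x=4, a=1)
  ft(x=3, a=4)
    ft(x=2, a=12)
      ft(x=1, a=24)
      -> return 24
    -> return 24
  -> return 24
-> return 24

Final answer: 24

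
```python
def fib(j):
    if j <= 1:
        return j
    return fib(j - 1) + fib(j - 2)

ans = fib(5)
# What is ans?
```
Call trace (a repeated sub-call is expanded the first time; later identical calls just restate its return value):
fib(j=5)
  fib(j=4)
    fib(j=3)
      fib(j=2)
        fib(j=1)
        -> return 1
        fib(j=0)
        -> return 0
      -> return 1
      fib(j=1)
      -> return 1
    -> return 2
    fib(j=2) -> return 1  (same call as traced above)
  -> return 3
  fib(j=3) -> return 2  (same call as traced above)
-> return 5

Final answer: 5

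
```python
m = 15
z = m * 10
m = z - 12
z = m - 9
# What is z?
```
Trace:
  m=15
  m=15, z=150
  m=138, z=150
  m=138, z=129

Final answer: 129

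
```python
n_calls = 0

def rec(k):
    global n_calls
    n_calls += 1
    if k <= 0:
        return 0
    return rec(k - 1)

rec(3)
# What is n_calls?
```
Call trace:
rec(k=3)
  rec(k=2)
    rec(k=1)
      rec(k=0)
      -> return 0
    -> return 0
  -> return 0
-> return 0

n_calls is incremented once per call. rec is entered once for each k = 3, 2, 1, 0 (the k <= 0 call returns without recursing), i.e. 3 + 1 calls.
n_calls = 4

Final answer: 4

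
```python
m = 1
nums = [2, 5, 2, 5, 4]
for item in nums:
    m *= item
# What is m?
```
Trace:
  m=1
  m=2, item=2
  m=10, item=5
  m=20, item=2
  m=100, item=5
  m=400, item=4

Final answer: 400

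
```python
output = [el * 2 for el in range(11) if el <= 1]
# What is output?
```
Trace:
  el=0
  el=1
  el=2
  el=3
  el=4
  el=5
  el=6
  el=7
  el=8
  el=9
  el=10
  output=[0, 2]

Final answer: [0, 2]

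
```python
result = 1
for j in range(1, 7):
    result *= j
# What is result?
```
Trace:
  result=1
  result=1, j=1
  result=2, j=2
  result=6, j=3
  result=24, j=4
  result=120, j=5
  result=720, j=6

Final answer: 720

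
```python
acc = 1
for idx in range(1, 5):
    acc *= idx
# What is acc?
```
Trace:
  acc=1
  acc=1, idx=1
  acc=2, idx=2
  acc=6, idx=3
  acc=24, idx=4

Final answer: 24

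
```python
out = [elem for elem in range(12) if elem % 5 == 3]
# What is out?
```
Trace:
  elem=0
  elem=1
  elem=2
  elem=3
  elem=4
  elem=5
  elem=6
  elem=7
  elem=8
  elem=9
  elem=10
  elem=11
  out=[3, 8]

Final answer: [3, 8]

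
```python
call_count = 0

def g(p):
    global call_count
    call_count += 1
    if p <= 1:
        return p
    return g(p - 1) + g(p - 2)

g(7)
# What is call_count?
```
Call trace (a repeated sub-call is expanded the first time; later identical calls just restate its return value):
g(p=7)
  g(p=6)
    g(p=5)
      g(p=4)
        g(p=3)
          g(p=2)
            g(p=1)
            -> return 1
            g(p=0)
            -> return 0
          -> return 1
          g(p=1)
          -> return 1
        -> return 2
        g(p=2) -> return 1  (same call as traced above)
      -> return 3
      g(p=3) -> return 2  (same call as traced above)
    -> return 5
    g(p=4) -> return 3  (same call as traced above)
  -> return 8
  g(p=5) -> return 5  (same call as traced above)
-> return 13

call_count is incremented once per call, so count the calls in each subtree. Let C(p) = number of calls made by g(p).
C(0) = C(1) = 1 (base case, no recursion); C(p) = 1 + C(p - 1) + C(p - 2) otherwise.
C(2) = 1 + C(1) + C(0) = 1 + 1 + 1 = 3
C(3) = 1 + C(2) + C(1) = 1 + 3 + 1 = 5
C(4) = 1 + C(3) + C(2) = 1 + 5 + 3 = 9
C(5) = 1 + C(4) + C(3) = 1 + 9 + 5 = 15
C(6) = 1 + C(5) + C(4) = 1 + 15 + 9 = 25
C(7) = 1 + C(6) + C(5) = 1 + 25 + 15 = 41
call_count = C(7) = 41

Final answer: 41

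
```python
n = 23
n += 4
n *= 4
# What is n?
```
Trace:
  n=23
  n=27
  n=108

Final answer: 108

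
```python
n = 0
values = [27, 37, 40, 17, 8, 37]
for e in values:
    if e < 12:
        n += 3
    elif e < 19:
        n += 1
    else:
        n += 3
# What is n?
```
Trace:
  n=0
  n=3, e=27
  n=6, e=37
  n=9, e=40
  n=10, e=17
  n=13, e=8
  n=16, e=37

Final answer: 16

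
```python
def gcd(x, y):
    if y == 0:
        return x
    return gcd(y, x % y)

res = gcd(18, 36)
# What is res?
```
Call trace:
gcd(x=18, y=36)
  gcd(x=36, y=18)
    gcd(x=18, y=0)
    -> return 18
  -> return 18
-> return 18

Final answer: 18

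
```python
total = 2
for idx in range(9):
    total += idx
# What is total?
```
Trace:
  total=2
  total=2, idx=0
  total=3, idx=1
  total=5, idx=2
  total=8, idx=3
  total=12, idx=4
  total=17, idx=5
  total=23, idx=6
  total=30, idx=7
  total=38, idx=8

Final answer: 38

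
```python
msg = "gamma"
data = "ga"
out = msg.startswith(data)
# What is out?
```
Trace:
  msg='gamma'
  msg='gamma', data='ga'
  msg='gamma', data='ga', out=True

Final answer: True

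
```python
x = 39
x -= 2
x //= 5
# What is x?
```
Trace:
  x=39
  x=37
  x=7

Final answer: 7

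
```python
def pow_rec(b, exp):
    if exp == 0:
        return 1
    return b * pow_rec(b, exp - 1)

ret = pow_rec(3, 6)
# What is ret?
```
Call trace:
pow_rec(b=3, exp=6)
  pow_rec(b=3, exp=5)
    pow_rec(b=3, exp=4)
      pow_rec(b=3, exp=3)
        pow_rec(b=3, exp=2)
          pow_rec(b=3, exp=1)
            pow_rec(b=3, exp=0)
            -> return 1
          -> return 3
        -> return 9
      -> return 27
    -> return 81
  -> return 243
-> return 729

Final answer: 729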